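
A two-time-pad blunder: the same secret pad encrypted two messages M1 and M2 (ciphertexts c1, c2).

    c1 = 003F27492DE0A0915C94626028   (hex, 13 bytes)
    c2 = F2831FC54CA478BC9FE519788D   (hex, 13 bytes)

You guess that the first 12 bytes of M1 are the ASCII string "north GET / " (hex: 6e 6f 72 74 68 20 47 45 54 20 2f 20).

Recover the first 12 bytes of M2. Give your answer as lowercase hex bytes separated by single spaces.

First, c1 ⊕ c2 = (M1 ⊕ K) ⊕ (M2 ⊕ K) = M1 ⊕ M2, so the key drops out. Then M2 = (M1 ⊕ M2) ⊕ M1 over the first 12 bytes.
byte 0: (00 ⊕ f2) ⊕ 6e = f2 ⊕ 6e = 9c
byte 1: (3f ⊕ 83) ⊕ 6f = bc ⊕ 6f = d3
byte 2: (27 ⊕ 1f) ⊕ 72 = 38 ⊕ 72 = 4a
byte 3: (49 ⊕ c5) ⊕ 74 = 8c ⊕ 74 = f8
byte 4: (2d ⊕ 4c) ⊕ 68 = 61 ⊕ 68 = 09
byte 5: (e0 ⊕ a4) ⊕ 20 = 44 ⊕ 20 = 64
byte 6: (a0 ⊕ 78) ⊕ 47 = d8 ⊕ 47 = 9f
byte 7: (91 ⊕ bc) ⊕ 45 = 2d ⊕ 45 = 68
byte 8: (5c ⊕ 9f) ⊕ 54 = c3 ⊕ 54 = 97
byte 9: (94 ⊕ e5) ⊕ 20 = 71 ⊕ 20 = 51
byte 10: (62 ⊕ 19) ⊕ 2f = 7b ⊕ 2f = 54
byte 11: (60 ⊕ 78) ⊕ 20 = 18 ⊕ 20 = 38

9c d3 4a f8 09 64 9f 68 97 51 54 38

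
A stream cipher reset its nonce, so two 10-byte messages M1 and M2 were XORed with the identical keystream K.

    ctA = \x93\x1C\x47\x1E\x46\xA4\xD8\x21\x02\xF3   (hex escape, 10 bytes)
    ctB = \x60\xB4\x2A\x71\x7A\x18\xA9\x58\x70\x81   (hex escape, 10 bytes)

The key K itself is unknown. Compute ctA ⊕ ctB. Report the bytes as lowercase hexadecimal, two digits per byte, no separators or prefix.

ctA ⊕ ctB = (M1 ⊕ K) ⊕ (M2 ⊕ K) = M1 ⊕ M2 — the shared key cancels under XOR.
10010011 XOR 01100000 = 11110011
00011100 XOR 10110100 = 10101000
01000111 XOR 00101010 = 01101101
00011110 XOR 01110001 = 01101111
01000110 XOR 01111010 = 00111100
10100100 XOR 00011000 = 10111100
11011000 XOR 10101001 = 01110001
00100001 XOR 01011000 = 01111001
00000010 XOR 01110000 = 01110010
11110011 XOR 10000001 = 01110010

f3a86d6f3cbc71797272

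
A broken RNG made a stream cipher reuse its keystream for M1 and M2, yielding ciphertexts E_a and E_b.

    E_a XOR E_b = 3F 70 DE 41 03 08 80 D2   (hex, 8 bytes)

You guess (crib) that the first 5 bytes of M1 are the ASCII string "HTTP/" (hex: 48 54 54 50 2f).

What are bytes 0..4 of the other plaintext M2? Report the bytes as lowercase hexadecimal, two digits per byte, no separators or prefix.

77248a112c

Since E_a ⊕ E_b = M1 ⊕ M2, XORing with the guessed M1 bytes yields the corresponding M2 bytes: M2 = (E_a ⊕ E_b) ⊕ M1.
byte 0: 3f xor 48 = 77
byte 1: 70 xor 54 = 24
byte 2: de xor 54 = 8a
byte 3: 41 xor 50 = 11
byte 4: 03 xor 2f = 2c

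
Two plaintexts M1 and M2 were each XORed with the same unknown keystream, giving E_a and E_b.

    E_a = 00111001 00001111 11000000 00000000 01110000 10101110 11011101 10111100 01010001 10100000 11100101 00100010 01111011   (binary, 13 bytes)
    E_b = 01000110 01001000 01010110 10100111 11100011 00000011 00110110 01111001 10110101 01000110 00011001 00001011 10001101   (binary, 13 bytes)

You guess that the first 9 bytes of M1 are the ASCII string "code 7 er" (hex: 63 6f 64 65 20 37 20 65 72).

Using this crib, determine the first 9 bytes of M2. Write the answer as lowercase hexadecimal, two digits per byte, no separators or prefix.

First, E_a ⊕ E_b = (M1 ⊕ K) ⊕ (M2 ⊕ K) = M1 ⊕ M2, so the key drops out. Then M2 = (M1 ⊕ M2) ⊕ M1 over the first 9 bytes.
byte 0: (39 xor 46) xor 63 = 7f xor 63 = 1c
byte 1: (0f xor 48) xor 6f = 47 xor 6f = 28
byte 2: (c0 xor 56) xor 64 = 96 xor 64 = f2
byte 3: (00 xor a7) xor 65 = a7 xor 65 = c2
byte 4: (70 xor e3) xor 20 = 93 xor 20 = b3
byte 5: (ae xor 03) xor 37 = ad xor 37 = 9a
byte 6: (dd xor 36) xor 20 = eb xor 20 = cb
byte 7: (bc xor 79) xor 65 = c5 xor 65 = a0
byte 8: (51 xor b5) xor 72 = e4 xor 72 = 96

1c28f2c2b39acba096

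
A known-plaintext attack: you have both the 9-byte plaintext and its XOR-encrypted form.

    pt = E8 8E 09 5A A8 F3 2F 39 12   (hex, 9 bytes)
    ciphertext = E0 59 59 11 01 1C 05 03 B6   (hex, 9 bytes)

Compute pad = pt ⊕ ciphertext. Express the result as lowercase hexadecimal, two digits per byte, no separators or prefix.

08d7504ba9ef2a3aa4

Since ciphertext = pt ⊕ pad, XORing both sides with pt gives pad = pt ⊕ ciphertext.
byte 0: e8 xor e0 = 08
byte 1: 8e xor 59 = d7
byte 2: 09 xor 59 = 50
byte 3: 5a xor 11 = 4b
byte 4: a8 xor 01 = a9
byte 5: f3 xor 1c = ef
byte 6: 2f xor 05 = 2a
byte 7: 39 xor 03 = 3a
byte 8: 12 xor b6 = a4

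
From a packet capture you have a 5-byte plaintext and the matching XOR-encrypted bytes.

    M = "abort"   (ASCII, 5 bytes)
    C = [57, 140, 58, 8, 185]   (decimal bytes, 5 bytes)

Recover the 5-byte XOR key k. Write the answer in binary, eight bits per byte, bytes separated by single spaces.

Since C = M ⊕ k, XORing both sides with M gives k = M ⊕ C.
61 ⊕ 39 = 58
62 ⊕ 8c = ee
6f ⊕ 3a = 55
72 ⊕ 08 = 7a
74 ⊕ b9 = cd

01011000 11101110 01010101 01111010 11001101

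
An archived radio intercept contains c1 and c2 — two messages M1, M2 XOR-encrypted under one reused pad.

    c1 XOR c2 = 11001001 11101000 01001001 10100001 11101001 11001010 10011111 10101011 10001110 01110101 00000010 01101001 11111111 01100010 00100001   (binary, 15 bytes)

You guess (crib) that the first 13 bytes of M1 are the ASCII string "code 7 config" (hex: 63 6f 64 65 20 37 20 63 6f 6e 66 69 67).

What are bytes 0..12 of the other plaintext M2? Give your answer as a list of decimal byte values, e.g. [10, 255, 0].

[170, 135, 45, 196, 201, 253, 191, 200, 225, 27, 100, 0, 152]

Since c1 ⊕ c2 = M1 ⊕ M2, XORing with the guessed M1 bytes yields the corresponding M2 bytes: M2 = (c1 ⊕ c2) ⊕ M1.
byte 0: c9 ^ 63 = aa
byte 1: e8 ^ 6f = 87
byte 2: 49 ^ 64 = 2d
byte 3: a1 ^ 65 = c4
byte 4: e9 ^ 20 = c9
byte 5: ca ^ 37 = fd
byte 6: 9f ^ 20 = bf
byte 7: ab ^ 63 = c8
byte 8: 8e ^ 6f = e1
byte 9: 75 ^ 6e = 1b
byte 10: 02 ^ 66 = 64
byte 11: 69 ^ 69 = 00
byte 12: ff ^ 67 = 98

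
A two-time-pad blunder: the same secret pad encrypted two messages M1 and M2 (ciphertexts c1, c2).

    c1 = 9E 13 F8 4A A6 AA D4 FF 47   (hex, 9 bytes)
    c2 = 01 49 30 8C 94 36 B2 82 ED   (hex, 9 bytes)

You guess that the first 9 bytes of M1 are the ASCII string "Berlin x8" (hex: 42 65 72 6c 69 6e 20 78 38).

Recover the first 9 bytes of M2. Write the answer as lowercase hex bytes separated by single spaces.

First, c1 ⊕ c2 = (M1 ⊕ K) ⊕ (M2 ⊕ K) = M1 ⊕ M2, so the key drops out. Then M2 = (M1 ⊕ M2) ⊕ M1 over the first 9 bytes.
byte 0: (9e XOR 01) XOR 42 = 9f XOR 42 = dd
byte 1: (13 XOR 49) XOR 65 = 5a XOR 65 = 3f
byte 2: (f8 XOR 30) XOR 72 = c8 XOR 72 = ba
byte 3: (4a XOR 8c) XOR 6c = c6 XOR 6c = aa
byte 4: (a6 XOR 94) XOR 69 = 32 XOR 69 = 5b
byte 5: (aa XOR 36) XOR 6e = 9c XOR 6e = f2
byte 6: (d4 XOR b2) XOR 20 = 66 XOR 20 = 46
byte 7: (ff XOR 82) XOR 78 = 7d XOR 78 = 05
byte 8: (47 XOR ed) XOR 38 = aa XOR 38 = 92

dd 3f ba aa 5b f2 46 05 92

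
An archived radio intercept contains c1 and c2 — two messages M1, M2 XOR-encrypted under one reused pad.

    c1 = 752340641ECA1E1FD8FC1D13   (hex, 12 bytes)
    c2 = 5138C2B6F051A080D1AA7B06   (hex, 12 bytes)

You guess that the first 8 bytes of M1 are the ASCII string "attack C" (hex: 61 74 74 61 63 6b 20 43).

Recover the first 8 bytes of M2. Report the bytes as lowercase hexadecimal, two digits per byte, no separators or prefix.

456ff6b38df09edc

First, c1 ⊕ c2 = (M1 ⊕ K) ⊕ (M2 ⊕ K) = M1 ⊕ M2, so the key drops out. Then M2 = (M1 ⊕ M2) ⊕ M1 over the first 8 bytes.
byte 0: (75 XOR 51) XOR 61 = 24 XOR 61 = 45
byte 1: (23 XOR 38) XOR 74 = 1b XOR 74 = 6f
byte 2: (40 XOR c2) XOR 74 = 82 XOR 74 = f6
byte 3: (64 XOR b6) XOR 61 = d2 XOR 61 = b3
byte 4: (1e XOR f0) XOR 63 = ee XOR 63 = 8d
byte 5: (ca XOR 51) XOR 6b = 9b XOR 6b = f0
byte 6: (1e XOR a0) XOR 20 = be XOR 20 = 9e
byte 7: (1f XOR 80) XOR 43 = 9f XOR 43 = dc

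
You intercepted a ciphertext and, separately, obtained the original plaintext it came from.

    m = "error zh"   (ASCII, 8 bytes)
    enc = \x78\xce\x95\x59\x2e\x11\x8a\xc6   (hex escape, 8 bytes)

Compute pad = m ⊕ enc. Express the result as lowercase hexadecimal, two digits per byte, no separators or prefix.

1dbce7365c31f0ae

Since enc = m ⊕ pad, XORing both sides with m gives pad = m ⊕ enc.
byte 0: 65 ⊕ 78 = 1d
byte 1: 72 ⊕ ce = bc
byte 2: 72 ⊕ 95 = e7
byte 3: 6f ⊕ 59 = 36
byte 4: 72 ⊕ 2e = 5c
byte 5: 20 ⊕ 11 = 31
byte 6: 7a ⊕ 8a = f0
byte 7: 68 ⊕ c6 = ae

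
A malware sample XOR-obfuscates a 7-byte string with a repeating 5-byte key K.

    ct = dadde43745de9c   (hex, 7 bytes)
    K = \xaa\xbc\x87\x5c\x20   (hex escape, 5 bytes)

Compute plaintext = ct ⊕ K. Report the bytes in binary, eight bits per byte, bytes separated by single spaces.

The 5-byte key repeats, so the effective keystream is aa bc 87 5c 20 aa bc.
byte 0: 11011010 ^ 10101010 = 01110000
byte 1: 11011101 ^ 10111100 = 01100001
byte 2: 11100100 ^ 10000111 = 01100011
byte 3: 00110111 ^ 01011100 = 01101011
byte 4: 01000101 ^ 00100000 = 01100101
byte 5: 11011110 ^ 10101010 = 01110100
byte 6: 10011100 ^ 10111100 = 00100000

01110000 01100001 01100011 01101011 01100101 01110100 00100000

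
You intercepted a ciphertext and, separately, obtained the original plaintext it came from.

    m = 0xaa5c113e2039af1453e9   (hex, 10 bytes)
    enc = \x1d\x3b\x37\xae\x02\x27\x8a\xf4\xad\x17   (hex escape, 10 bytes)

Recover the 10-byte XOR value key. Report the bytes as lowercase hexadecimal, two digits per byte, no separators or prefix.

Since enc = m ⊕ key, XORing both sides with m gives key = m ⊕ enc.
10101010 ⊕ 00011101 = 10110111
01011100 ⊕ 00111011 = 01100111
00010001 ⊕ 00110111 = 00100110
00111110 ⊕ 10101110 = 10010000
00100000 ⊕ 00000010 = 00100010
00111001 ⊕ 00100111 = 00011110
10101111 ⊕ 10001010 = 00100101
00010100 ⊕ 11110100 = 11100000
01010011 ⊕ 10101101 = 11111110
11101001 ⊕ 00010111 = 11111110

b7672690221e25e0fefe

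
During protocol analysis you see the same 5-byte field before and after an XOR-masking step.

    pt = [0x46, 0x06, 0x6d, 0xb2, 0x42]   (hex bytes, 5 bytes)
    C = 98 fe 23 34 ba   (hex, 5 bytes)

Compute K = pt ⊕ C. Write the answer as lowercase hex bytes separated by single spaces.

de f8 4e 86 f8

Since C = pt ⊕ K, XORing both sides with pt gives K = pt ⊕ C.
46 xor 98 = de
06 xor fe = f8
6d xor 23 = 4e
b2 xor 34 = 86
42 xor ba = f8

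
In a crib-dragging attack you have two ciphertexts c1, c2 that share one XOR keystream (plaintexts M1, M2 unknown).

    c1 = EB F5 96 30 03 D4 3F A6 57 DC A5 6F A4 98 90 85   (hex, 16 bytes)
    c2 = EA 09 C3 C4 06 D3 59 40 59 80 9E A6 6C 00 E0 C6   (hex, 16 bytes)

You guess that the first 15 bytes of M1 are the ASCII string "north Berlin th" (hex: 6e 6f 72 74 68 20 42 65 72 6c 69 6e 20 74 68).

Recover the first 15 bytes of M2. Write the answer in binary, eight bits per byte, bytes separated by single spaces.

First, c1 ⊕ c2 = (M1 ⊕ K) ⊕ (M2 ⊕ K) = M1 ⊕ M2, so the key drops out. Then M2 = (M1 ⊕ M2) ⊕ M1 over the first 15 bytes.
byte 0: (eb XOR ea) XOR 6e = 01 XOR 6e = 6f
byte 1: (f5 XOR 09) XOR 6f = fc XOR 6f = 93
byte 2: (96 XOR c3) XOR 72 = 55 XOR 72 = 27
byte 3: (30 XOR c4) XOR 74 = f4 XOR 74 = 80
byte 4: (03 XOR 06) XOR 68 = 05 XOR 68 = 6d
byte 5: (d4 XOR d3) XOR 20 = 07 XOR 20 = 27
byte 6: (3f XOR 59) XOR 42 = 66 XOR 42 = 24
byte 7: (a6 XOR 40) XOR 65 = e6 XOR 65 = 83
byte 8: (57 XOR 59) XOR 72 = 0e XOR 72 = 7c
byte 9: (dc XOR 80) XOR 6c = 5c XOR 6c = 30
byte 10: (a5 XOR 9e) XOR 69 = 3b XOR 69 = 52
byte 11: (6f XOR a6) XOR 6e = c9 XOR 6e = a7
byte 12: (a4 XOR 6c) XOR 20 = c8 XOR 20 = e8
byte 13: (98 XOR 00) XOR 74 = 98 XOR 74 = ec
byte 14: (90 XOR e0) XOR 68 = 70 XOR 68 = 18

01101111 10010011 00100111 10000000 01101101 00100111 00100100 10000011 01111100 00110000 01010010 10100111 11101000 11101100 00011000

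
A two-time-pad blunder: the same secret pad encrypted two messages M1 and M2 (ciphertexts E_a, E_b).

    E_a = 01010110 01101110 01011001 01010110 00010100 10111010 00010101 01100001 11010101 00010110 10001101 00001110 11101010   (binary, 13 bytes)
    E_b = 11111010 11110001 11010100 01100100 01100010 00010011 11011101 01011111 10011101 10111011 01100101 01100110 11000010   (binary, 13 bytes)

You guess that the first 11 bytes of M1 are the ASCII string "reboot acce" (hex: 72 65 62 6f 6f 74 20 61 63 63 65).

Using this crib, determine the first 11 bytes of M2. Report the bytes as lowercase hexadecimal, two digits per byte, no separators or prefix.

defaef5d19dde85f2bce8d

First, E_a ⊕ E_b = (M1 ⊕ K) ⊕ (M2 ⊕ K) = M1 ⊕ M2, so the key drops out. Then M2 = (M1 ⊕ M2) ⊕ M1 over the first 11 bytes.
byte 0: (56 ⊕ fa) ⊕ 72 = ac ⊕ 72 = de
byte 1: (6e ⊕ f1) ⊕ 65 = 9f ⊕ 65 = fa
byte 2: (59 ⊕ d4) ⊕ 62 = 8d ⊕ 62 = ef
byte 3: (56 ⊕ 64) ⊕ 6f = 32 ⊕ 6f = 5d
byte 4: (14 ⊕ 62) ⊕ 6f = 76 ⊕ 6f = 19
byte 5: (ba ⊕ 13) ⊕ 74 = a9 ⊕ 74 = dd
byte 6: (15 ⊕ dd) ⊕ 20 = c8 ⊕ 20 = e8
byte 7: (61 ⊕ 5f) ⊕ 61 = 3e ⊕ 61 = 5f
byte 8: (d5 ⊕ 9d) ⊕ 63 = 48 ⊕ 63 = 2b
byte 9: (16 ⊕ bb) ⊕ 63 = ad ⊕ 63 = ce
byte 10: (8d ⊕ 65) ⊕ 65 = e8 ⊕ 65 = 8d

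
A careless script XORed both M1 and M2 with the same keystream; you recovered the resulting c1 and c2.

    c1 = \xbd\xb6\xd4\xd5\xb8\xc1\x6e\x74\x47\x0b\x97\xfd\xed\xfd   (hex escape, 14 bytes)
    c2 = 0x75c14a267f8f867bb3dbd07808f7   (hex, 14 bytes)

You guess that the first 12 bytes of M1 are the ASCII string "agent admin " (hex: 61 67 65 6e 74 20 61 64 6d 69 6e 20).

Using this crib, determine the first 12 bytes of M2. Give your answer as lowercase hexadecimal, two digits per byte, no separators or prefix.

a910fb9db36e896b99b929a5

First, c1 ⊕ c2 = (M1 ⊕ K) ⊕ (M2 ⊕ K) = M1 ⊕ M2, so the key drops out. Then M2 = (M1 ⊕ M2) ⊕ M1 over the first 12 bytes.
byte 0: (bd ⊕ 75) ⊕ 61 = c8 ⊕ 61 = a9
byte 1: (b6 ⊕ c1) ⊕ 67 = 77 ⊕ 67 = 10
byte 2: (d4 ⊕ 4a) ⊕ 65 = 9e ⊕ 65 = fb
byte 3: (d5 ⊕ 26) ⊕ 6e = f3 ⊕ 6e = 9d
byte 4: (b8 ⊕ 7f) ⊕ 74 = c7 ⊕ 74 = b3
byte 5: (c1 ⊕ 8f) ⊕ 20 = 4e ⊕ 20 = 6e
byte 6: (6e ⊕ 86) ⊕ 61 = e8 ⊕ 61 = 89
byte 7: (74 ⊕ 7b) ⊕ 64 = 0f ⊕ 64 = 6b
byte 8: (47 ⊕ b3) ⊕ 6d = f4 ⊕ 6d = 99
byte 9: (0b ⊕ db) ⊕ 69 = d0 ⊕ 69 = b9
byte 10: (97 ⊕ d0) ⊕ 6e = 47 ⊕ 6e = 29
byte 11: (fd ⊕ 78) ⊕ 20 = 85 ⊕ 20 = a5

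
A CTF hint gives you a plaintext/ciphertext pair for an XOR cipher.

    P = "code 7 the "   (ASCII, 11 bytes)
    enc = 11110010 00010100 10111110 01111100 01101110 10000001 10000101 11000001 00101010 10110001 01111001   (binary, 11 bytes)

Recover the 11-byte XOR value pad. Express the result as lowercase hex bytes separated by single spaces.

91 7b da 19 4e b6 a5 b5 42 d4 59

Since enc = P ⊕ pad, XORing both sides with P gives pad = P ⊕ enc.
 99 xor 242 = 145
111 xor  20 = 123
100 xor 190 = 218
101 xor 124 =  25
 32 xor 110 =  78
 55 xor 129 = 182
 32 xor 133 = 165
116 xor 193 = 181
104 xor  42 =  66
101 xor 177 = 212
 32 xor 121 =  89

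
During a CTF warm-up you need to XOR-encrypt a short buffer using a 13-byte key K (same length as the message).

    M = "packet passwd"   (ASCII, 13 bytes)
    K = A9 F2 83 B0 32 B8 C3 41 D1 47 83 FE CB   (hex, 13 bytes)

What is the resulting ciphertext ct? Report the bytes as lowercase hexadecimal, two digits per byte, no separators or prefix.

d993e0db57cce331b034f089af

XOR is its own inverse, so applying the key byte-wise gives the result directly.
01110000 ⊕ 10101001 = 11011001
01100001 ⊕ 11110010 = 10010011
01100011 ⊕ 10000011 = 11100000
01101011 ⊕ 10110000 = 11011011
01100101 ⊕ 00110010 = 01010111
01110100 ⊕ 10111000 = 11001100
00100000 ⊕ 11000011 = 11100011
01110000 ⊕ 01000001 = 00110001
01100001 ⊕ 11010001 = 10110000
01110011 ⊕ 01000111 = 00110100
01110011 ⊕ 10000011 = 11110000
01110111 ⊕ 11111110 = 10001001
01100100 ⊕ 11001011 = 10101111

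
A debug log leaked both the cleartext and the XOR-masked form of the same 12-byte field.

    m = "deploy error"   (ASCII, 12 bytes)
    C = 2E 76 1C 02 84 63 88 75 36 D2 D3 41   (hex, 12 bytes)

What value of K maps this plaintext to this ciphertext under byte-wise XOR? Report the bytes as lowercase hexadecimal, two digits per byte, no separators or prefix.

Since C = m ⊕ K, XORing both sides with m gives K = m ⊕ C.
100 ^  46 =  74
101 ^ 118 =  19
112 ^  28 = 108
108 ^   2 = 110
111 ^ 132 = 235
121 ^  99 =  26
 32 ^ 136 = 168
101 ^ 117 =  16
114 ^  54 =  68
114 ^ 210 = 160
111 ^ 211 = 188
114 ^  65 =  51

4a136c6eeb1aa81044a0bc33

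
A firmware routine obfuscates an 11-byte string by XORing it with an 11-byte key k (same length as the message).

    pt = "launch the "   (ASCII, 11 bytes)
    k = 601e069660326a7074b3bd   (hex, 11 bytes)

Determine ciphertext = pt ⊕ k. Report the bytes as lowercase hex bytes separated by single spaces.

0c 7f 73 f8 03 5a 4a 04 1c d6 9d

XOR is its own inverse, so applying the key byte-wise gives the result directly.
6c XOR 60 = 0c
61 XOR 1e = 7f
75 XOR 06 = 73
6e XOR 96 = f8
63 XOR 60 = 03
68 XOR 32 = 5a
20 XOR 6a = 4a
74 XOR 70 = 04
68 XOR 74 = 1c
65 XOR b3 = d6
20 XOR bd = 9d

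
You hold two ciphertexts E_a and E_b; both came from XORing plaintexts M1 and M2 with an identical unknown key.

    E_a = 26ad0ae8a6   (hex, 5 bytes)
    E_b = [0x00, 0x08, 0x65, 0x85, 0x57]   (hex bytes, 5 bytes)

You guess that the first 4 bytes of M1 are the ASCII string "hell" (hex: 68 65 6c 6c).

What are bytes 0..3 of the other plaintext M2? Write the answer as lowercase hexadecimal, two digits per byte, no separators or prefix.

4ec00301

First, E_a ⊕ E_b = (M1 ⊕ K) ⊕ (M2 ⊕ K) = M1 ⊕ M2, so the key drops out. Then M2 = (M1 ⊕ M2) ⊕ M1 over the first 4 bytes.
byte 0: (26 XOR 00) XOR 68 = 26 XOR 68 = 4e
byte 1: (ad XOR 08) XOR 65 = a5 XOR 65 = c0
byte 2: (0a XOR 65) XOR 6c = 6f XOR 6c = 03
byte 3: (e8 XOR 85) XOR 6c = 6d XOR 6c = 01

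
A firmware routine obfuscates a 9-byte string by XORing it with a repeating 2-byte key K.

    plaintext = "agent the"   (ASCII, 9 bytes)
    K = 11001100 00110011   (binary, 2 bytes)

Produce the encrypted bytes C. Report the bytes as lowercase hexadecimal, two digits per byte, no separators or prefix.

ad54a95db813b85ba9

The 2-byte key repeats, so the effective keystream is cc 33 cc 33 cc 33 cc 33 cc.
byte 0: 61 xor cc = ad
byte 1: 67 xor 33 = 54
byte 2: 65 xor cc = a9
byte 3: 6e xor 33 = 5d
byte 4: 74 xor cc = b8
byte 5: 20 xor 33 = 13
byte 6: 74 xor cc = b8
byte 7: 68 xor 33 = 5b
byte 8: 65 xor cc = a9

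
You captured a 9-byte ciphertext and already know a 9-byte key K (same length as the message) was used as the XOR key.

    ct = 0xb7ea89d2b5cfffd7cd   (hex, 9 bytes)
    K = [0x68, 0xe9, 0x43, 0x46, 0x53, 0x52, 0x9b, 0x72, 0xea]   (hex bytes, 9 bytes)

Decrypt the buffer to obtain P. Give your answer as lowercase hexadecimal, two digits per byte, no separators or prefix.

XOR is its own inverse, so applying the key byte-wise gives the result directly.
b7 XOR 68 = df
ea XOR e9 = 03
89 XOR 43 = ca
d2 XOR 46 = 94
b5 XOR 53 = e6
cf XOR 52 = 9d
ff XOR 9b = 64
d7 XOR 72 = a5
cd XOR ea = 27

df03ca94e69d64a527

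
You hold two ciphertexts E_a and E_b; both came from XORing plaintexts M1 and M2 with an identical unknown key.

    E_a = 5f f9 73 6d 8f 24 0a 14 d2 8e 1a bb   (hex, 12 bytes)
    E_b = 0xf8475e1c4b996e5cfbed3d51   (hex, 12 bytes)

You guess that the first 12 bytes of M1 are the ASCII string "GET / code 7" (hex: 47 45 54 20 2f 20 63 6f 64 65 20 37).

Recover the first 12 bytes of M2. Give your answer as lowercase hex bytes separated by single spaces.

e0 fb 79 51 eb 9d 07 27 4d 06 07 dd

First, E_a ⊕ E_b = (M1 ⊕ K) ⊕ (M2 ⊕ K) = M1 ⊕ M2, so the key drops out. Then M2 = (M1 ⊕ M2) ⊕ M1 over the first 12 bytes.
byte 0: (5f xor f8) xor 47 = a7 xor 47 = e0
byte 1: (f9 xor 47) xor 45 = be xor 45 = fb
byte 2: (73 xor 5e) xor 54 = 2d xor 54 = 79
byte 3: (6d xor 1c) xor 20 = 71 xor 20 = 51
byte 4: (8f xor 4b) xor 2f = c4 xor 2f = eb
byte 5: (24 xor 99) xor 20 = bd xor 20 = 9d
byte 6: (0a xor 6e) xor 63 = 64 xor 63 = 07
byte 7: (14 xor 5c) xor 6f = 48 xor 6f = 27
byte 8: (d2 xor fb) xor 64 = 29 xor 64 = 4d
byte 9: (8e xor ed) xor 65 = 63 xor 65 = 06
byte 10: (1a xor 3d) xor 20 = 27 xor 20 = 07
byte 11: (bb xor 51) xor 37 = ea xor 37 = dd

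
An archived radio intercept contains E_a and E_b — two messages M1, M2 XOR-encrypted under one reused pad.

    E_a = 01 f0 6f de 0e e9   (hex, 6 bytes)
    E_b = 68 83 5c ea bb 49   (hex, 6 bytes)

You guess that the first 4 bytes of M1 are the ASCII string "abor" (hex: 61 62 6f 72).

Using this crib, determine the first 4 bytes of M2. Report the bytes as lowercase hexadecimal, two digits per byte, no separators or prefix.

First, E_a ⊕ E_b = (M1 ⊕ K) ⊕ (M2 ⊕ K) = M1 ⊕ M2, so the key drops out. Then M2 = (M1 ⊕ M2) ⊕ M1 over the first 4 bytes.
byte 0: (01 xor 68) xor 61 = 69 xor 61 = 08
byte 1: (f0 xor 83) xor 62 = 73 xor 62 = 11
byte 2: (6f xor 5c) xor 6f = 33 xor 6f = 5c
byte 3: (de xor ea) xor 72 = 34 xor 72 = 46

08115c46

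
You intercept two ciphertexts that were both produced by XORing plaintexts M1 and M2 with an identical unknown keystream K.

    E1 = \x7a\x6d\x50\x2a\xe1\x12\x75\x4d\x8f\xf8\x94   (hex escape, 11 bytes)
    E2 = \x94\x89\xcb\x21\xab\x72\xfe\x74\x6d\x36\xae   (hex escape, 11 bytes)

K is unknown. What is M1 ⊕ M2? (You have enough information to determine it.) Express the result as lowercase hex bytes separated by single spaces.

E1 ⊕ E2 = (M1 ⊕ K) ⊕ (M2 ⊕ K) = M1 ⊕ M2 — the shared key cancels under XOR.
byte 0: 7a XOR 94 = ee
byte 1: 6d XOR 89 = e4
byte 2: 50 XOR cb = 9b
byte 3: 2a XOR 21 = 0b
byte 4: e1 XOR ab = 4a
byte 5: 12 XOR 72 = 60
byte 6: 75 XOR fe = 8b
byte 7: 4d XOR 74 = 39
byte 8: 8f XOR 6d = e2
byte 9: f8 XOR 36 = ce
byte 10: 94 XOR ae = 3a

ee e4 9b 0b 4a 60 8b 39 e2 ce 3a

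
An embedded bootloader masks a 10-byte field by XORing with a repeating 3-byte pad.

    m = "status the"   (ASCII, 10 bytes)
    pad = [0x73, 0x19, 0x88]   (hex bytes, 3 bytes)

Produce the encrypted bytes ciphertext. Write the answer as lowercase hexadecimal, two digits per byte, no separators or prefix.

006de9076cfb536de016

The 3-byte key repeats, so the effective keystream is 73 19 88 73 19 88 73 19 88 73.
byte 0: 73 ⊕ 73 = 00
byte 1: 74 ⊕ 19 = 6d
byte 2: 61 ⊕ 88 = e9
byte 3: 74 ⊕ 73 = 07
byte 4: 75 ⊕ 19 = 6c
byte 5: 73 ⊕ 88 = fb
byte 6: 20 ⊕ 73 = 53
byte 7: 74 ⊕ 19 = 6d
byte 8: 68 ⊕ 88 = e0
byte 9: 65 ⊕ 73 = 16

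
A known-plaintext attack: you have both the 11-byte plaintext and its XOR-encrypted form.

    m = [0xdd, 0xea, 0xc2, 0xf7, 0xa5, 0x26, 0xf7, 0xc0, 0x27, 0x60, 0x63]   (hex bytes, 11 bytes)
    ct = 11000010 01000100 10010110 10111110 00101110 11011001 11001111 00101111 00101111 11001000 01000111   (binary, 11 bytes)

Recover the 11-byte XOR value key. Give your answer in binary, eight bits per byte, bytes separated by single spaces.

Since ct = m ⊕ key, XORing both sides with m gives key = m ⊕ ct.
dd XOR c2 = 1f
ea XOR 44 = ae
c2 XOR 96 = 54
f7 XOR be = 49
a5 XOR 2e = 8b
26 XOR d9 = ff
f7 XOR cf = 38
c0 XOR 2f = ef
27 XOR 2f = 08
60 XOR c8 = a8
63 XOR 47 = 24

00011111 10101110 01010100 01001001 10001011 11111111 00111000 11101111 00001000 10101000 00100100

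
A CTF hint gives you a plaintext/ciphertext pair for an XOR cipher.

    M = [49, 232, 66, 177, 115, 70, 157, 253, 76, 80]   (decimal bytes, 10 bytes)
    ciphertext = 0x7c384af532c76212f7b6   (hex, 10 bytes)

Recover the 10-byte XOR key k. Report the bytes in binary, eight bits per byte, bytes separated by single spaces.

01001101 11010000 00001000 01000100 01000001 10000001 11111111 11101111 10111011 11100110

Since ciphertext = M ⊕ k, XORing both sides with M gives k = M ⊕ ciphertext.
byte 0: 00110001 xor 01111100 = 01001101
byte 1: 11101000 xor 00111000 = 11010000
byte 2: 01000010 xor 01001010 = 00001000
byte 3: 10110001 xor 11110101 = 01000100
byte 4: 01110011 xor 00110010 = 01000001
byte 5: 01000110 xor 11000111 = 10000001
byte 6: 10011101 xor 01100010 = 11111111
byte 7: 11111101 xor 00010010 = 11101111
byte 8: 01001100 xor 11110111 = 10111011
byte 9: 01010000 xor 10110110 = 11100110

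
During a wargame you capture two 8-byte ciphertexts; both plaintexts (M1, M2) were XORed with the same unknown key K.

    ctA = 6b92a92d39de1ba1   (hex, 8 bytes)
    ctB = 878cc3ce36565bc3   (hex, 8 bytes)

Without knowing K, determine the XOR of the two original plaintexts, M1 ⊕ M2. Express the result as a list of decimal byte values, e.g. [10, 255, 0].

ctA ⊕ ctB = (M1 ⊕ K) ⊕ (M2 ⊕ K) = M1 ⊕ M2 — the shared key cancels under XOR.
6b ^ 87 = ec
92 ^ 8c = 1e
a9 ^ c3 = 6a
2d ^ ce = e3
39 ^ 36 = 0f
de ^ 56 = 88
1b ^ 5b = 40
a1 ^ c3 = 62

[236, 30, 106, 227, 15, 136, 64, 98]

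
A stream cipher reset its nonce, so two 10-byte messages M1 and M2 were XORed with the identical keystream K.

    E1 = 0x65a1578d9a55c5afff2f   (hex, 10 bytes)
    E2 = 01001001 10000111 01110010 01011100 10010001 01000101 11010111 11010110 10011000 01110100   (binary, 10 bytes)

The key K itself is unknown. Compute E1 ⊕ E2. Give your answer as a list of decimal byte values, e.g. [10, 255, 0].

E1 ⊕ E2 = (M1 ⊕ K) ⊕ (M2 ⊕ K) = M1 ⊕ M2 — the shared key cancels under XOR.
01100101 ⊕ 01001001 = 00101100
10100001 ⊕ 10000111 = 00100110
01010111 ⊕ 01110010 = 00100101
10001101 ⊕ 01011100 = 11010001
10011010 ⊕ 10010001 = 00001011
01010101 ⊕ 01000101 = 00010000
11000101 ⊕ 11010111 = 00010010
10101111 ⊕ 11010110 = 01111001
11111111 ⊕ 10011000 = 01100111
00101111 ⊕ 01110100 = 01011011

[44, 38, 37, 209, 11, 16, 18, 121, 103, 91]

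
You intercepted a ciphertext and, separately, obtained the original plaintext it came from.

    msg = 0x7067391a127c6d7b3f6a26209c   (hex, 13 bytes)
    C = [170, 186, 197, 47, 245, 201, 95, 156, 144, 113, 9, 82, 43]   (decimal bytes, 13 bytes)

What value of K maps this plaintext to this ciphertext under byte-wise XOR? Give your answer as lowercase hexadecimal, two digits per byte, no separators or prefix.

Since C = msg ⊕ K, XORing both sides with msg gives K = msg ⊕ C.
70 XOR aa = da
67 XOR ba = dd
39 XOR c5 = fc
1a XOR 2f = 35
12 XOR f5 = e7
7c XOR c9 = b5
6d XOR 5f = 32
7b XOR 9c = e7
3f XOR 90 = af
6a XOR 71 = 1b
26 XOR 09 = 2f
20 XOR 52 = 72
9c XOR 2b = b7

daddfc35e7b532e7af1b2f72b7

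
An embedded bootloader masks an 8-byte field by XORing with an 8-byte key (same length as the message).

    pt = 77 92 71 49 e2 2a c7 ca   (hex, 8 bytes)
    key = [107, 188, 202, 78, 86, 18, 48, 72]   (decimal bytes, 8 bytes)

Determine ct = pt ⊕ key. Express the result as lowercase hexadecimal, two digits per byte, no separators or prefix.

1c2ebb07b438f782

01110111 xor 01101011 = 00011100
10010010 xor 10111100 = 00101110
01110001 xor 11001010 = 10111011
01001001 xor 01001110 = 00000111
11100010 xor 01010110 = 10110100
00101010 xor 00010010 = 00111000
11000111 xor 00110000 = 11110111
11001010 xor 01001000 = 10000010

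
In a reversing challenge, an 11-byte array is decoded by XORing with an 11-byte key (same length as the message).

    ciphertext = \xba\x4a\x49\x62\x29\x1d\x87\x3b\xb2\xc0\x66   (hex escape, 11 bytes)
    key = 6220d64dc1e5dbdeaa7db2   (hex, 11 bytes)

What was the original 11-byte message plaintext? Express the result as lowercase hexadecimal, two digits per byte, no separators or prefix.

XOR is its own inverse, so applying the key byte-wise gives the result directly.
ba ⊕ 62 = d8
4a ⊕ 20 = 6a
49 ⊕ d6 = 9f
62 ⊕ 4d = 2f
29 ⊕ c1 = e8
1d ⊕ e5 = f8
87 ⊕ db = 5c
3b ⊕ de = e5
b2 ⊕ aa = 18
c0 ⊕ 7d = bd
66 ⊕ b2 = d4

d86a9f2fe8f85ce518bdd4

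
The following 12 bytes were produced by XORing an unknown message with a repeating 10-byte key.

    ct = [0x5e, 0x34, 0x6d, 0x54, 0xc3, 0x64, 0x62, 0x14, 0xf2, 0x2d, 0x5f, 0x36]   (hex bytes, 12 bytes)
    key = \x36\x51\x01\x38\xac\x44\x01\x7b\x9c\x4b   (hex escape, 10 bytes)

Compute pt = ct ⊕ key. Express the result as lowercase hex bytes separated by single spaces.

The 10-byte key repeats, so the effective keystream is 36 51 01 38 ac 44 01 7b 9c 4b 36 51.
byte 0: 5e xor 36 = 68
byte 1: 34 xor 51 = 65
byte 2: 6d xor 01 = 6c
byte 3: 54 xor 38 = 6c
byte 4: c3 xor ac = 6f
byte 5: 64 xor 44 = 20
byte 6: 62 xor 01 = 63
byte 7: 14 xor 7b = 6f
byte 8: f2 xor 9c = 6e
byte 9: 2d xor 4b = 66
byte 10: 5f xor 36 = 69
byte 11: 36 xor 51 = 67

68 65 6c 6c 6f 20 63 6f 6e 66 69 67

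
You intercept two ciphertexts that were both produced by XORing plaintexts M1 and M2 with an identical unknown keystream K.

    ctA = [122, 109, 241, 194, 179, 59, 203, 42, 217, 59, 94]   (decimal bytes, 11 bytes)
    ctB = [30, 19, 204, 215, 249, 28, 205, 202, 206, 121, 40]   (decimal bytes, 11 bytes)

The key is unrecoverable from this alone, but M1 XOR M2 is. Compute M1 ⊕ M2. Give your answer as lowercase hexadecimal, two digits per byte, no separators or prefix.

ctA ⊕ ctB = (M1 ⊕ K) ⊕ (M2 ⊕ K) = M1 ⊕ M2 — the shared key cancels under XOR.
122 ⊕  30 = 100
109 ⊕  19 = 126
241 ⊕ 204 =  61
194 ⊕ 215 =  21
179 ⊕ 249 =  74
 59 ⊕  28 =  39
203 ⊕ 205 =   6
 42 ⊕ 202 = 224
217 ⊕ 206 =  23
 59 ⊕ 121 =  66
 94 ⊕  40 = 118

647e3d154a2706e0174276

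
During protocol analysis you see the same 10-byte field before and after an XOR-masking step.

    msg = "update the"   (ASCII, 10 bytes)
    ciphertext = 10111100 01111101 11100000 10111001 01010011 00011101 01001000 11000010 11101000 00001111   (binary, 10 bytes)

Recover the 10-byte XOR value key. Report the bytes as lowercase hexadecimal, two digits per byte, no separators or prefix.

Since ciphertext = msg ⊕ key, XORing both sides with msg gives key = msg ⊕ ciphertext.
01110101 ^ 10111100 = 11001001
01110000 ^ 01111101 = 00001101
01100100 ^ 11100000 = 10000100
01100001 ^ 10111001 = 11011000
01110100 ^ 01010011 = 00100111
01100101 ^ 00011101 = 01111000
00100000 ^ 01001000 = 01101000
01110100 ^ 11000010 = 10110110
01101000 ^ 11101000 = 10000000
01100101 ^ 00001111 = 01101010

c90d84d8277868b6806a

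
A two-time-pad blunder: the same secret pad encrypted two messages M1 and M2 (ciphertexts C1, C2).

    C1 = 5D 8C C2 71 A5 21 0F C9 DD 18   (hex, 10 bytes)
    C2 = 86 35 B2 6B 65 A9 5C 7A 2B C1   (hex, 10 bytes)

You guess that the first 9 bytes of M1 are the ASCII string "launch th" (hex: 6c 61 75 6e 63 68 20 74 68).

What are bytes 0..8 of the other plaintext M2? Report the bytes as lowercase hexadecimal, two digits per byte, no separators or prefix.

First, C1 ⊕ C2 = (M1 ⊕ K) ⊕ (M2 ⊕ K) = M1 ⊕ M2, so the key drops out. Then M2 = (M1 ⊕ M2) ⊕ M1 over the first 9 bytes.
byte 0: (5d ^ 86) ^ 6c = db ^ 6c = b7
byte 1: (8c ^ 35) ^ 61 = b9 ^ 61 = d8
byte 2: (c2 ^ b2) ^ 75 = 70 ^ 75 = 05
byte 3: (71 ^ 6b) ^ 6e = 1a ^ 6e = 74
byte 4: (a5 ^ 65) ^ 63 = c0 ^ 63 = a3
byte 5: (21 ^ a9) ^ 68 = 88 ^ 68 = e0
byte 6: (0f ^ 5c) ^ 20 = 53 ^ 20 = 73
byte 7: (c9 ^ 7a) ^ 74 = b3 ^ 74 = c7
byte 8: (dd ^ 2b) ^ 68 = f6 ^ 68 = 9e

b7d80574a3e073c79e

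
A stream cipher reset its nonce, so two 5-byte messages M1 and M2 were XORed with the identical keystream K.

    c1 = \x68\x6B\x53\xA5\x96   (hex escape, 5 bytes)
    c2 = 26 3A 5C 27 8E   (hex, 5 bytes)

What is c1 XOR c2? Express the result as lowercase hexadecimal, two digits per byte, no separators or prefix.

c1 ⊕ c2 = (M1 ⊕ K) ⊕ (M2 ⊕ K) = M1 ⊕ M2 — the shared key cancels under XOR.
byte 0: 01101000 ^ 00100110 = 01001110
byte 1: 01101011 ^ 00111010 = 01010001
byte 2: 01010011 ^ 01011100 = 00001111
byte 3: 10100101 ^ 00100111 = 10000010
byte 4: 10010110 ^ 10001110 = 00011000

4e510f8218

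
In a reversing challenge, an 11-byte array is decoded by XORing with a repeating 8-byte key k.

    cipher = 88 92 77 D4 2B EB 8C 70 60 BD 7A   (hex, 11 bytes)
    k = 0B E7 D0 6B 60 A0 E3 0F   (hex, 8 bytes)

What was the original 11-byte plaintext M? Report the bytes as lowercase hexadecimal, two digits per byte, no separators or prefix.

8375a7bf4b4b6f7f6b5aaa

The 8-byte key repeats, so the effective keystream is 0b e7 d0 6b 60 a0 e3 0f 0b e7 d0.
byte 0: 88 ^ 0b = 83
byte 1: 92 ^ e7 = 75
byte 2: 77 ^ d0 = a7
byte 3: d4 ^ 6b = bf
byte 4: 2b ^ 60 = 4b
byte 5: eb ^ a0 = 4b
byte 6: 8c ^ e3 = 6f
byte 7: 70 ^ 0f = 7f
byte 8: 60 ^ 0b = 6b
byte 9: bd ^ e7 = 5a
byte 10: 7a ^ d0 = aa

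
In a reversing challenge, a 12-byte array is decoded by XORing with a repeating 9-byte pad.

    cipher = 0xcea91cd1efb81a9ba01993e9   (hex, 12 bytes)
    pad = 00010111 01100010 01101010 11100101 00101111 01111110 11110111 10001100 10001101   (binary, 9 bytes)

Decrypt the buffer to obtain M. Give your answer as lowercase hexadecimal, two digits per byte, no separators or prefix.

The 9-byte key repeats, so the effective keystream is 17 62 6a e5 2f 7e f7 8c 8d 17 62 6a.
byte 0: ce XOR 17 = d9
byte 1: a9 XOR 62 = cb
byte 2: 1c XOR 6a = 76
byte 3: d1 XOR e5 = 34
byte 4: ef XOR 2f = c0
byte 5: b8 XOR 7e = c6
byte 6: 1a XOR f7 = ed
byte 7: 9b XOR 8c = 17
byte 8: a0 XOR 8d = 2d
byte 9: 19 XOR 17 = 0e
byte 10: 93 XOR 62 = f1
byte 11: e9 XOR 6a = 83

d9cb7634c0c6ed172d0ef183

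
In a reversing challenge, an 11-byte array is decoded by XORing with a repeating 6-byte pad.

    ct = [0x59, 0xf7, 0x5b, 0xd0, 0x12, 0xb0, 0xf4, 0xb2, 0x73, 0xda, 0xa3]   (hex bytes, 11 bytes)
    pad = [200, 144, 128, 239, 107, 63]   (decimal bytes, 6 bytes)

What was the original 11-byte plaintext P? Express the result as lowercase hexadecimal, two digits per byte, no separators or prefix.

9167db3f798f3c22f335c8

The 6-byte key repeats, so the effective keystream is c8 90 80 ef 6b 3f c8 90 80 ef 6b.
byte 0: 59 xor c8 = 91
byte 1: f7 xor 90 = 67
byte 2: 5b xor 80 = db
byte 3: d0 xor ef = 3f
byte 4: 12 xor 6b = 79
byte 5: b0 xor 3f = 8f
byte 6: f4 xor c8 = 3c
byte 7: b2 xor 90 = 22
byte 8: 73 xor 80 = f3
byte 9: da xor ef = 35
byte 10: a3 xor 6b = c8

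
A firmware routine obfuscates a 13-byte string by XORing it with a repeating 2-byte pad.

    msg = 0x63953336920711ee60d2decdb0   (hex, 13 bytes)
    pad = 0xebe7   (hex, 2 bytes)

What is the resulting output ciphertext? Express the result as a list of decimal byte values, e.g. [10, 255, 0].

[136, 114, 216, 209, 121, 224, 250, 9, 139, 53, 53, 42, 91]

The 2-byte key repeats, so the effective keystream is eb e7 eb e7 eb e7 eb e7 eb e7 eb e7 eb.
byte 0: 01100011 xor 11101011 = 10001000
byte 1: 10010101 xor 11100111 = 01110010
byte 2: 00110011 xor 11101011 = 11011000
byte 3: 00110110 xor 11100111 = 11010001
byte 4: 10010010 xor 11101011 = 01111001
byte 5: 00000111 xor 11100111 = 11100000
byte 6: 00010001 xor 11101011 = 11111010
byte 7: 11101110 xor 11100111 = 00001001
byte 8: 01100000 xor 11101011 = 10001011
byte 9: 11010010 xor 11100111 = 00110101
byte 10: 11011110 xor 11101011 = 00110101
byte 11: 11001101 xor 11100111 = 00101010
byte 12: 10110000 xor 11101011 = 01011011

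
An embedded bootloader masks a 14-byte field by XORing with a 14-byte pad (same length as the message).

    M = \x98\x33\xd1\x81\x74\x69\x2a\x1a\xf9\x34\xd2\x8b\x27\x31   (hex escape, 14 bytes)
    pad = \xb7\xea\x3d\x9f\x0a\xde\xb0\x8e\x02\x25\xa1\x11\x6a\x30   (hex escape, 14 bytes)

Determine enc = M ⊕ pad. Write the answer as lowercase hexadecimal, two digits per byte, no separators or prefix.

98 ⊕ b7 = 2f
33 ⊕ ea = d9
d1 ⊕ 3d = ec
81 ⊕ 9f = 1e
74 ⊕ 0a = 7e
69 ⊕ de = b7
2a ⊕ b0 = 9a
1a ⊕ 8e = 94
f9 ⊕ 02 = fb
34 ⊕ 25 = 11
d2 ⊕ a1 = 73
8b ⊕ 11 = 9a
27 ⊕ 6a = 4d
31 ⊕ 30 = 01

2fd9ec1e7eb79a94fb11739a4d01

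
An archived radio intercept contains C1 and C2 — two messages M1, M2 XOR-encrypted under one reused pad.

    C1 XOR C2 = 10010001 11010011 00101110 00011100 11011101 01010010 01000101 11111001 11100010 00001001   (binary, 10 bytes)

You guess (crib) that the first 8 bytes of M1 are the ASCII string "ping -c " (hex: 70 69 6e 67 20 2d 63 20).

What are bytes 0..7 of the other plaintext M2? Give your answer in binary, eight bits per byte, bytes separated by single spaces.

Since C1 ⊕ C2 = M1 ⊕ M2, XORing with the guessed M1 bytes yields the corresponding M2 bytes: M2 = (C1 ⊕ C2) ⊕ M1.
91 ^ 70 = e1
d3 ^ 69 = ba
2e ^ 6e = 40
1c ^ 67 = 7b
dd ^ 20 = fd
52 ^ 2d = 7f
45 ^ 63 = 26
f9 ^ 20 = d9

11100001 10111010 01000000 01111011 11111101 01111111 00100110 11011001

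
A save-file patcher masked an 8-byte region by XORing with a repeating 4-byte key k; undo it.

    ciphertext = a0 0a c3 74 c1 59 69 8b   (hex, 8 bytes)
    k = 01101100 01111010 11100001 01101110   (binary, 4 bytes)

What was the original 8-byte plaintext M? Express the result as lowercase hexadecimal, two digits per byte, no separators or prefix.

The 4-byte key repeats, so the effective keystream is 6c 7a e1 6e 6c 7a e1 6e.
byte 0: a0 ⊕ 6c = cc
byte 1: 0a ⊕ 7a = 70
byte 2: c3 ⊕ e1 = 22
byte 3: 74 ⊕ 6e = 1a
byte 4: c1 ⊕ 6c = ad
byte 5: 59 ⊕ 7a = 23
byte 6: 69 ⊕ e1 = 88
byte 7: 8b ⊕ 6e = e5

cc70221aad2388e5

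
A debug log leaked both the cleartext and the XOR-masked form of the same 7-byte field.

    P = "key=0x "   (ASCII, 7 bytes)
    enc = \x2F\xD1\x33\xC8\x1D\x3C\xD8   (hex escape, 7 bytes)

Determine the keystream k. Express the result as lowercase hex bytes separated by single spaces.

Since enc = P ⊕ k, XORing both sides with P gives k = P ⊕ enc.
byte 0: 107 ⊕  47 =  68
byte 1: 101 ⊕ 209 = 180
byte 2: 121 ⊕  51 =  74
byte 3:  61 ⊕ 200 = 245
byte 4:  48 ⊕  29 =  45
byte 5: 120 ⊕  60 =  68
byte 6:  32 ⊕ 216 = 248

44 b4 4a f5 2d 44 f8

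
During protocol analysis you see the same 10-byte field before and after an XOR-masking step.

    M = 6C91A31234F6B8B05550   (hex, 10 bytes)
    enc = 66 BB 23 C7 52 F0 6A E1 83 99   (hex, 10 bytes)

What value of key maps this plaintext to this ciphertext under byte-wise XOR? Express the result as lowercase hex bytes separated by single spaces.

Since enc = M ⊕ key, XORing both sides with M gives key = M ⊕ enc.
6c XOR 66 = 0a
91 XOR bb = 2a
a3 XOR 23 = 80
12 XOR c7 = d5
34 XOR 52 = 66
f6 XOR f0 = 06
b8 XOR 6a = d2
b0 XOR e1 = 51
55 XOR 83 = d6
50 XOR 99 = c9

0a 2a 80 d5 66 06 d2 51 d6 c9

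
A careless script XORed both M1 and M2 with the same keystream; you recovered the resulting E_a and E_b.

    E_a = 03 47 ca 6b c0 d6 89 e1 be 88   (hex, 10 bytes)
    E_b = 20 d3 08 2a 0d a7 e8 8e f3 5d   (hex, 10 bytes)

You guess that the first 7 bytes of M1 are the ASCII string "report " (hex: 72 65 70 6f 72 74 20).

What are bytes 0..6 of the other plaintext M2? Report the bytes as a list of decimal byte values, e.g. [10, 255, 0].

First, E_a ⊕ E_b = (M1 ⊕ K) ⊕ (M2 ⊕ K) = M1 ⊕ M2, so the key drops out. Then M2 = (M1 ⊕ M2) ⊕ M1 over the first 7 bytes.
byte 0: (03 xor 20) xor 72 = 23 xor 72 = 51
byte 1: (47 xor d3) xor 65 = 94 xor 65 = f1
byte 2: (ca xor 08) xor 70 = c2 xor 70 = b2
byte 3: (6b xor 2a) xor 6f = 41 xor 6f = 2e
byte 4: (c0 xor 0d) xor 72 = cd xor 72 = bf
byte 5: (d6 xor a7) xor 74 = 71 xor 74 = 05
byte 6: (89 xor e8) xor 20 = 61 xor 20 = 41

[81, 241, 178, 46, 191, 5, 65]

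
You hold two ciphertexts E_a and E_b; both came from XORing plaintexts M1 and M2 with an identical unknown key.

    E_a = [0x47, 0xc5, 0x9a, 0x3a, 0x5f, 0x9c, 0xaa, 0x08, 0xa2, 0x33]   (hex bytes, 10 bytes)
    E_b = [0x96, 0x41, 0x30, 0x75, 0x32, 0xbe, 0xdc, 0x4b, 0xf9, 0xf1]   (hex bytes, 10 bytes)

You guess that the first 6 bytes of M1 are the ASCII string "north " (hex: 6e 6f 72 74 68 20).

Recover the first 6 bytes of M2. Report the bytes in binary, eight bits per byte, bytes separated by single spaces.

First, E_a ⊕ E_b = (M1 ⊕ K) ⊕ (M2 ⊕ K) = M1 ⊕ M2, so the key drops out. Then M2 = (M1 ⊕ M2) ⊕ M1 over the first 6 bytes.
byte 0: (47 XOR 96) XOR 6e = d1 XOR 6e = bf
byte 1: (c5 XOR 41) XOR 6f = 84 XOR 6f = eb
byte 2: (9a XOR 30) XOR 72 = aa XOR 72 = d8
byte 3: (3a XOR 75) XOR 74 = 4f XOR 74 = 3b
byte 4: (5f XOR 32) XOR 68 = 6d XOR 68 = 05
byte 5: (9c XOR be) XOR 20 = 22 XOR 20 = 02

10111111 11101011 11011000 00111011 00000101 00000010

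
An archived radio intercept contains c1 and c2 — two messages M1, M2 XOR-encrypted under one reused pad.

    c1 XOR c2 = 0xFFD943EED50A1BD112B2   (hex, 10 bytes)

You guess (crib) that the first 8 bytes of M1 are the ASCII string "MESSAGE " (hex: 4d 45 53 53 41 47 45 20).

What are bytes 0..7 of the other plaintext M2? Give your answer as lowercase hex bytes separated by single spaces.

Since c1 ⊕ c2 = M1 ⊕ M2, XORing with the guessed M1 bytes yields the corresponding M2 bytes: M2 = (c1 ⊕ c2) ⊕ M1.
ff xor 4d = b2
d9 xor 45 = 9c
43 xor 53 = 10
ee xor 53 = bd
d5 xor 41 = 94
0a xor 47 = 4d
1b xor 45 = 5e
d1 xor 20 = f1

b2 9c 10 bd 94 4d 5e f1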